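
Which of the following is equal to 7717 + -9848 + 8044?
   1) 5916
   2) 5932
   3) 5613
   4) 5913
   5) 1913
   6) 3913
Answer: 4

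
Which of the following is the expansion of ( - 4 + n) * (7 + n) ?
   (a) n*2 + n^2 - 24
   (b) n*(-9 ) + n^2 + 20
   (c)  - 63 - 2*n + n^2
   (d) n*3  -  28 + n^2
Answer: d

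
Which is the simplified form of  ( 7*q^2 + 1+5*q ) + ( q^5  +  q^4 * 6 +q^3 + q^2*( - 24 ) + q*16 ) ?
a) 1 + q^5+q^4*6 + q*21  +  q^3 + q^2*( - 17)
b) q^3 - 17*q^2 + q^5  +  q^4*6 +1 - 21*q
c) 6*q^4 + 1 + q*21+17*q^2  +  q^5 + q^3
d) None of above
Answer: a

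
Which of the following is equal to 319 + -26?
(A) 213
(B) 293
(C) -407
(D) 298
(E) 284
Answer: B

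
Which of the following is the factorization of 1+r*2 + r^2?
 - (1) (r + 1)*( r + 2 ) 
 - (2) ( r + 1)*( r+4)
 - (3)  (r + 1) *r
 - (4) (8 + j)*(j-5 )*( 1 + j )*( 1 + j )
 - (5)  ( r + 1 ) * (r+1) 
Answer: 5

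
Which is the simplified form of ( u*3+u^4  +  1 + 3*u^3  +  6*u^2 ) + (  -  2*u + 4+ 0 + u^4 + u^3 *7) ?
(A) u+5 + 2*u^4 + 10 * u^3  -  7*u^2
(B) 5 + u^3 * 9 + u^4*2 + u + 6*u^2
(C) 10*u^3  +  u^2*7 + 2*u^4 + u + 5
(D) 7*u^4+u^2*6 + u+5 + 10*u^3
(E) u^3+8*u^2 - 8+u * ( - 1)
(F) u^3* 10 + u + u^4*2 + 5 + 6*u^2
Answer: F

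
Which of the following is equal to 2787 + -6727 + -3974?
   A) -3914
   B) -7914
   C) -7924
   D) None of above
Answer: B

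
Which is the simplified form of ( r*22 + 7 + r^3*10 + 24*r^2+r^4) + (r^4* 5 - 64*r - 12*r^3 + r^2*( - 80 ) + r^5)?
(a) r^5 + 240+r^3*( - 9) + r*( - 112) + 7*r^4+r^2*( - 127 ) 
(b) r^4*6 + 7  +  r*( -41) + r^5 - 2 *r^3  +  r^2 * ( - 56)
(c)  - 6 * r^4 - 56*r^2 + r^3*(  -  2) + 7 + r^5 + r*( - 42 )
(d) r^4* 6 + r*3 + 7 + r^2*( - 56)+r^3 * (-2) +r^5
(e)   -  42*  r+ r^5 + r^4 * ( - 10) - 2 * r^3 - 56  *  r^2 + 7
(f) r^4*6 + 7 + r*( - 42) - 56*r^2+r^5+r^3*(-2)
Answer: f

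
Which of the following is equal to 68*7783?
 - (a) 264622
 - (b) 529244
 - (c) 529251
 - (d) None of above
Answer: b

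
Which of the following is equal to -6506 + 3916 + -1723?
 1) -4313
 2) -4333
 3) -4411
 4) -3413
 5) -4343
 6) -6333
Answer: 1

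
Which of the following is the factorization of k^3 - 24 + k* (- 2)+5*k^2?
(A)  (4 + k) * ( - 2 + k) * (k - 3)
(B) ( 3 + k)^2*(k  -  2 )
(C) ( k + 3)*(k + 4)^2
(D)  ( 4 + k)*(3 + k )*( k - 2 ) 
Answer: D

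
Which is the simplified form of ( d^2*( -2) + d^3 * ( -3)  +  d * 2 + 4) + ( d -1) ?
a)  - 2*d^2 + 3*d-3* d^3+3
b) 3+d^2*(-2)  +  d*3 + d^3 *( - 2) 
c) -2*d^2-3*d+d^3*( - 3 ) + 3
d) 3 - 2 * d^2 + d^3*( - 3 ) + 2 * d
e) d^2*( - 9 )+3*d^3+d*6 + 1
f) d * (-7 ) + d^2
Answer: a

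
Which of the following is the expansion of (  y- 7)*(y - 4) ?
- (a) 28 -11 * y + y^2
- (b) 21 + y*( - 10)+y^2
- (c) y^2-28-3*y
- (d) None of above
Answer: a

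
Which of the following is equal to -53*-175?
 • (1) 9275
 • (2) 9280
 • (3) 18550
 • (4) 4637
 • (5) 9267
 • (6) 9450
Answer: 1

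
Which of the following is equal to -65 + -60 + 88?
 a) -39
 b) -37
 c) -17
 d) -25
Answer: b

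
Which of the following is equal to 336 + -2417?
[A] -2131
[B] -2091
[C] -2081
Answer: C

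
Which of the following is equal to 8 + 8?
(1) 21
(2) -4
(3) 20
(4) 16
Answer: 4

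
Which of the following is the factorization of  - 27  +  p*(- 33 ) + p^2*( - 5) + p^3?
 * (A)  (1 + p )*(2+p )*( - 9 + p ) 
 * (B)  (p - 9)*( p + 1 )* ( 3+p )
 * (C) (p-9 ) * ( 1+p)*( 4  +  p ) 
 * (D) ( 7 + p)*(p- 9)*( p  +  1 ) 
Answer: B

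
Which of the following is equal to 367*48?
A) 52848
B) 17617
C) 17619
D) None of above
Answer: D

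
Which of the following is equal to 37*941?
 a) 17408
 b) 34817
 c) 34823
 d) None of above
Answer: b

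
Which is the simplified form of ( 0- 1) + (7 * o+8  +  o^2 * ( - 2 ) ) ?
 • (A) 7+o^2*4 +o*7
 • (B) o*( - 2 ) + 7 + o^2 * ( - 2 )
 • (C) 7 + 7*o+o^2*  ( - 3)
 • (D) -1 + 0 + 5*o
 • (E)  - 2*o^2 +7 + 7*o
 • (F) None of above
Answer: E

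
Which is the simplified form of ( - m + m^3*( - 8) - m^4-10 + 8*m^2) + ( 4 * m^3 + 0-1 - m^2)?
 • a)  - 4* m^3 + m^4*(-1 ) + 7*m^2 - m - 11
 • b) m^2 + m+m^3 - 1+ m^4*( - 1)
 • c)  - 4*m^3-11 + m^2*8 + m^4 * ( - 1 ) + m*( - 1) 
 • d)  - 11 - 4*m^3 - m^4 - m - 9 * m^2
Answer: a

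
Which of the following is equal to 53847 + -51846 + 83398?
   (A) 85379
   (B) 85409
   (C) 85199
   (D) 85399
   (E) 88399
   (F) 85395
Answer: D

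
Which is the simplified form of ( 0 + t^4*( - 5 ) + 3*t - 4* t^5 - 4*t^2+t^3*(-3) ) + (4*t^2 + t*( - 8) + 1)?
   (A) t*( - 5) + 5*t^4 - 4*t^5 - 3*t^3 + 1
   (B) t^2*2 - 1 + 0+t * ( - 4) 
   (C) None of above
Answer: C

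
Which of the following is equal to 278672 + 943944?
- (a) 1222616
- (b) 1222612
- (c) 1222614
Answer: a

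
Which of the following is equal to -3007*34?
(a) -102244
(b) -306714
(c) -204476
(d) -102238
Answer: d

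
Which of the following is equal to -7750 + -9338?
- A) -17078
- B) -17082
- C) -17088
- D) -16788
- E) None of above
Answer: C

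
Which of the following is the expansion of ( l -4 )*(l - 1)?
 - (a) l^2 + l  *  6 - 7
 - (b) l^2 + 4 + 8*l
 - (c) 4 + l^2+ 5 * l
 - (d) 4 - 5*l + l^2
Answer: d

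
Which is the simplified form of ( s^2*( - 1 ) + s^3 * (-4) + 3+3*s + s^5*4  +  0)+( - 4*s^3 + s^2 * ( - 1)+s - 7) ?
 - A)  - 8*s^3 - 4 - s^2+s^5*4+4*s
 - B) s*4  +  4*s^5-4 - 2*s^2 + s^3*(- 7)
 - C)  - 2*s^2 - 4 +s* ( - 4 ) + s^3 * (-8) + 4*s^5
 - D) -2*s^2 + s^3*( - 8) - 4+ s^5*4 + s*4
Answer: D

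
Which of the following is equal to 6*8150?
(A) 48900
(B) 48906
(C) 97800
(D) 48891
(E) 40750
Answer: A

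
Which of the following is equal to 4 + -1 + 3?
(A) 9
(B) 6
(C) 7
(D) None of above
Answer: B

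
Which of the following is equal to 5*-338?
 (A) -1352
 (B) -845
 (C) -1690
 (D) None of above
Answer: C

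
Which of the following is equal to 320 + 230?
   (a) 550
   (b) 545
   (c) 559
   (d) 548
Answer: a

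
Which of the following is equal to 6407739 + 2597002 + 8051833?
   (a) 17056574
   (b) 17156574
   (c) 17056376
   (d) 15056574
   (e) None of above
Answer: a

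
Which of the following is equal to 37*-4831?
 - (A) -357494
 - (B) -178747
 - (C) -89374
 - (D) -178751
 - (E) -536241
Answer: B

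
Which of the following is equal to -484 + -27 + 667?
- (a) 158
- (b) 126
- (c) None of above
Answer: c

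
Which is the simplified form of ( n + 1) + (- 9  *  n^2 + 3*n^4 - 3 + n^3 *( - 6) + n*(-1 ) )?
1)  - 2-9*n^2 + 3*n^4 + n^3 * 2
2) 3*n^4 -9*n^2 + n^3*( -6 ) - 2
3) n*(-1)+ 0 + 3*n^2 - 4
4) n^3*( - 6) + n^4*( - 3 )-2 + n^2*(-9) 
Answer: 2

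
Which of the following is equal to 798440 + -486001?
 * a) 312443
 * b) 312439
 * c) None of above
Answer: b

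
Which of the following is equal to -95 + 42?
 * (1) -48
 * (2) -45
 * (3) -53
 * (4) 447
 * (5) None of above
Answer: 3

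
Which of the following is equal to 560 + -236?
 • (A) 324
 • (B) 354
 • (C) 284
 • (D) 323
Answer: A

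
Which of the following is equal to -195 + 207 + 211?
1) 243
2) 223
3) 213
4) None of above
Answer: 2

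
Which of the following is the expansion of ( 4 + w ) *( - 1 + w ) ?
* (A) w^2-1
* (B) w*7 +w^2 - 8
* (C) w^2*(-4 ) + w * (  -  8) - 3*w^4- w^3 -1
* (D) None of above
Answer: D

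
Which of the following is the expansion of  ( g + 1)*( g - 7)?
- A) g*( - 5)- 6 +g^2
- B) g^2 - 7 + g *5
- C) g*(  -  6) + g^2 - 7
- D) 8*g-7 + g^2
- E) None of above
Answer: C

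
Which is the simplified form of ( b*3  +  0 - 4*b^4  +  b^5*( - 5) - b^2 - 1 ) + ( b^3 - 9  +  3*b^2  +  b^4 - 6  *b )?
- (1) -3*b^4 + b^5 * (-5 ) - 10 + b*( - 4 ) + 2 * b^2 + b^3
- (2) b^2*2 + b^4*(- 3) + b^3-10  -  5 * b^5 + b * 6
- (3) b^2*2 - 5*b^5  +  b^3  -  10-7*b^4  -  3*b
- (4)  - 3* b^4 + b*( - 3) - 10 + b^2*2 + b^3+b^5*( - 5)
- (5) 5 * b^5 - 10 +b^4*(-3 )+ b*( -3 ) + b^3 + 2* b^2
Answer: 4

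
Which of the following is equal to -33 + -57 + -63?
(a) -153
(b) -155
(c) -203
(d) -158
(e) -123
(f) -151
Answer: a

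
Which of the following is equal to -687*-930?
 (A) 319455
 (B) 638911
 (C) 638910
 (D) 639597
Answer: C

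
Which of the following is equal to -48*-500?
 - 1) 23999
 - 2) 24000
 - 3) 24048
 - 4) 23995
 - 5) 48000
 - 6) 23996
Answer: 2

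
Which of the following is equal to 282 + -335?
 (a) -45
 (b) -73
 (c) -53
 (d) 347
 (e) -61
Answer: c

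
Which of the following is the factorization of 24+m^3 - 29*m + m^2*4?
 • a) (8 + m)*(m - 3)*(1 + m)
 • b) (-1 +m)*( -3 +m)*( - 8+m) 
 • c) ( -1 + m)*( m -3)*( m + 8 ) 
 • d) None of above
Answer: c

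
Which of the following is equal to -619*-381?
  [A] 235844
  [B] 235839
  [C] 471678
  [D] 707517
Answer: B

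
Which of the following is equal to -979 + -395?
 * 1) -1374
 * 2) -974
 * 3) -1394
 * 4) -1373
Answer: 1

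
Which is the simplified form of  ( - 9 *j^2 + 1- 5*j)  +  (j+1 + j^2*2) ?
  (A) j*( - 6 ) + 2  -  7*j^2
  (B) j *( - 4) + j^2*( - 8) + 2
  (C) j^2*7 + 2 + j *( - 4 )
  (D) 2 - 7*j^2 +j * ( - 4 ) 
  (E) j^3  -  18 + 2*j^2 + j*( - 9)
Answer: D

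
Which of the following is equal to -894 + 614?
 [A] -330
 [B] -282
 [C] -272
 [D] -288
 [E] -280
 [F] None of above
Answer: E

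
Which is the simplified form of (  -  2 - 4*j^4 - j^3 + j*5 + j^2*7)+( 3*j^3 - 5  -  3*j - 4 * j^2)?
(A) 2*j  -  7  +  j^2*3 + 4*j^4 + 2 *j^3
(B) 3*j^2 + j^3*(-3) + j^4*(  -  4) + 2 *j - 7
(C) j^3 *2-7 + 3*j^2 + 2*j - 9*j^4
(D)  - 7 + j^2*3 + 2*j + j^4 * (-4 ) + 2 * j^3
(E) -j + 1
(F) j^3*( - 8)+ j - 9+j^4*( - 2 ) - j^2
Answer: D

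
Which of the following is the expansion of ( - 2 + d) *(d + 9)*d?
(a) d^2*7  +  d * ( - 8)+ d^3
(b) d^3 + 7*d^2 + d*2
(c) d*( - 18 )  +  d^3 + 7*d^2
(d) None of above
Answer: c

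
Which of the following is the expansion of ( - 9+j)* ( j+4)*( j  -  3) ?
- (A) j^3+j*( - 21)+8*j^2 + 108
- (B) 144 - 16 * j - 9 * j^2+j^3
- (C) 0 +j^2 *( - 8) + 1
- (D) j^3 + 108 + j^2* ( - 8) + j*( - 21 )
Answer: D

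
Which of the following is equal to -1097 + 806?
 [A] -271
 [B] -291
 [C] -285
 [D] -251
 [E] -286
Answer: B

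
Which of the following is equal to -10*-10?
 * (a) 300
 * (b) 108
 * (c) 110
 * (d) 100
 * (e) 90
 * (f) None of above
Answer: d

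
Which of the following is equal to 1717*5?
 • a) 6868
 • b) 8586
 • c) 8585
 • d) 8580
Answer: c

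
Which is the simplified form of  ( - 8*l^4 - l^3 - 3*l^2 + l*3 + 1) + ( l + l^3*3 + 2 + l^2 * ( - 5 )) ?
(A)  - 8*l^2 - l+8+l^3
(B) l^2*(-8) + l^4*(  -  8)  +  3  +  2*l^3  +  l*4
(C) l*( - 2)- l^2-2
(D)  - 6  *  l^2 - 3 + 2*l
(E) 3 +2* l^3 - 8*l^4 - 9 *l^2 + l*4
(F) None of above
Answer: B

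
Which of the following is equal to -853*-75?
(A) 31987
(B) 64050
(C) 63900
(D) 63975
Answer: D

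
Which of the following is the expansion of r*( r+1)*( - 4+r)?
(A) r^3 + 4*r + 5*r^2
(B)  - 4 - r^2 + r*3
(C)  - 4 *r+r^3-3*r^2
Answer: C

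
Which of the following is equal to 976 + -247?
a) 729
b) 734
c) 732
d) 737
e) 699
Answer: a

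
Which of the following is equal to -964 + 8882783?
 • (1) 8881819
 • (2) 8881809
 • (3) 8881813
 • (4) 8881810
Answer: 1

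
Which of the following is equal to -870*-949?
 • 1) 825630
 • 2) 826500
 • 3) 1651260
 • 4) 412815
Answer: 1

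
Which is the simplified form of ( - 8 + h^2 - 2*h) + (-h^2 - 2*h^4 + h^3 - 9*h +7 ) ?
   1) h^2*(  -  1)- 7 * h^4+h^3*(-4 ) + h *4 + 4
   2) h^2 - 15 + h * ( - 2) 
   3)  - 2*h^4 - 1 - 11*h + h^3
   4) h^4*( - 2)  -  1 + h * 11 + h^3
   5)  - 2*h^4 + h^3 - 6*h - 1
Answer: 3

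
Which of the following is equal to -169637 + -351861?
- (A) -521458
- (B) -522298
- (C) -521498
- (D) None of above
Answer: C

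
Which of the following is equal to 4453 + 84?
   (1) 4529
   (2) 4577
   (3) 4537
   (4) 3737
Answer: 3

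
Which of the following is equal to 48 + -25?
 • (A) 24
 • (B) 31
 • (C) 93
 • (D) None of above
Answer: D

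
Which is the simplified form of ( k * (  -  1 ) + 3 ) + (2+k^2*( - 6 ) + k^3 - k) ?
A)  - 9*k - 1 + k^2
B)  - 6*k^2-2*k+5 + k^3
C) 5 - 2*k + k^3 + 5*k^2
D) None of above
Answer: B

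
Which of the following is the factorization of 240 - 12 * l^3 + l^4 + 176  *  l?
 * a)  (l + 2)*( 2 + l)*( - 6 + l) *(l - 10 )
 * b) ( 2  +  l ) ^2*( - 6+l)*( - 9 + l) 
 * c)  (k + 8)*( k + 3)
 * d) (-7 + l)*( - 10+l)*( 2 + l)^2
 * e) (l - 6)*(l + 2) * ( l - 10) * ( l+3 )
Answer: a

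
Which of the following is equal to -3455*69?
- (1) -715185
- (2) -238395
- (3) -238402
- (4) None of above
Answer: 2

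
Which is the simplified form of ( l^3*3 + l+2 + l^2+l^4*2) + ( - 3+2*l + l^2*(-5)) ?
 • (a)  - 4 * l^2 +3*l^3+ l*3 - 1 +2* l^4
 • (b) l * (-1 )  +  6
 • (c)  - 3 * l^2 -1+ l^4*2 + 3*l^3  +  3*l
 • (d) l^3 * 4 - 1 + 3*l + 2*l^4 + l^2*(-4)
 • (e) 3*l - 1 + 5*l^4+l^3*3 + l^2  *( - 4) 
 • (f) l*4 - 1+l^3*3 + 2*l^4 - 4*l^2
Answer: a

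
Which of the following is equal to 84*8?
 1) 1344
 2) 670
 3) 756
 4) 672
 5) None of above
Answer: 4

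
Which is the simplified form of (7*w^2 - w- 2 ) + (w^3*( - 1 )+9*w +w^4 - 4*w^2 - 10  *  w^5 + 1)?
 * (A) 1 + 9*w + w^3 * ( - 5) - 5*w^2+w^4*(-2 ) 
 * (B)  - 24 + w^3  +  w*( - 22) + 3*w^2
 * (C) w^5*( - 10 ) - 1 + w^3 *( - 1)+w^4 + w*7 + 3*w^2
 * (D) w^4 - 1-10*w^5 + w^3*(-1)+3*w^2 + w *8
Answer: D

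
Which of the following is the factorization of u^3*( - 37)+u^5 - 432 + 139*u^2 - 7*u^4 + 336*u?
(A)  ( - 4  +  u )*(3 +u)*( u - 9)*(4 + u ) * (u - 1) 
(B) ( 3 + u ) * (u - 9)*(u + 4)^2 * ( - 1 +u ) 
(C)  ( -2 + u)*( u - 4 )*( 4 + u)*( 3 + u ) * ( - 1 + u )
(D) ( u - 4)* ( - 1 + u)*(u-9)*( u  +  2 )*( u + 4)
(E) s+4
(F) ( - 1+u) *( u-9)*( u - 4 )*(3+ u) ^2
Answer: A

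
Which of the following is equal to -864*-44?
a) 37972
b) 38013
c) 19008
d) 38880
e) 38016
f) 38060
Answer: e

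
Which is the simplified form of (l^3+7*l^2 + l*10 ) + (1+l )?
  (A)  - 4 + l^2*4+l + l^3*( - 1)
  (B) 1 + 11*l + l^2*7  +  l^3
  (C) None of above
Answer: B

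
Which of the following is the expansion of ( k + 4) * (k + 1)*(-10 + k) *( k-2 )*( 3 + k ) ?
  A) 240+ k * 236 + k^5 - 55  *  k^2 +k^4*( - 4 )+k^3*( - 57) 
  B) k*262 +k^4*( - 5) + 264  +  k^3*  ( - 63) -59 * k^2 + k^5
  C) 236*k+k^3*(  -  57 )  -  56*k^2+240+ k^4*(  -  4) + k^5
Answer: C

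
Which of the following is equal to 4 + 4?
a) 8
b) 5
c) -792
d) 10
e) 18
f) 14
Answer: a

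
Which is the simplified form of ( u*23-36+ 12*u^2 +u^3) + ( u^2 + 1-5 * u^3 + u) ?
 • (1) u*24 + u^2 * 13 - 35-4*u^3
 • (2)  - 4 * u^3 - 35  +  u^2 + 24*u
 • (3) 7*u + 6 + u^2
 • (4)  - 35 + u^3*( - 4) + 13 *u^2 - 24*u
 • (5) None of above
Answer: 1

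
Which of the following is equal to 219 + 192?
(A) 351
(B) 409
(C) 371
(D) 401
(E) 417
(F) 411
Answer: F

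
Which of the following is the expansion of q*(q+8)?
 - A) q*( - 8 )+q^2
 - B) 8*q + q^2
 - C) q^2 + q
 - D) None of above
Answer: B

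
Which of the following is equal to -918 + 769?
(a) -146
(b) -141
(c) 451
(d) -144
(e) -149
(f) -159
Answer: e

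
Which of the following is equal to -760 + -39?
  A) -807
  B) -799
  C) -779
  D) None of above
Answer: B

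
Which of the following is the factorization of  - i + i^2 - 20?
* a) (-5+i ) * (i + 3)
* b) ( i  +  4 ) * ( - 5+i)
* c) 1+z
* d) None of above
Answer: b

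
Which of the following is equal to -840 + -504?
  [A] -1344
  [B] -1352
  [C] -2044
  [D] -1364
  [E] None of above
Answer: A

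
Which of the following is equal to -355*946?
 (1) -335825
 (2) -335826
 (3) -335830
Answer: 3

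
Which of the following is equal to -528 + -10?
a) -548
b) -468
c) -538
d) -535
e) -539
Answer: c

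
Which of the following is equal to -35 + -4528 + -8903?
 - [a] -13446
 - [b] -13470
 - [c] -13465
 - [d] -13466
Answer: d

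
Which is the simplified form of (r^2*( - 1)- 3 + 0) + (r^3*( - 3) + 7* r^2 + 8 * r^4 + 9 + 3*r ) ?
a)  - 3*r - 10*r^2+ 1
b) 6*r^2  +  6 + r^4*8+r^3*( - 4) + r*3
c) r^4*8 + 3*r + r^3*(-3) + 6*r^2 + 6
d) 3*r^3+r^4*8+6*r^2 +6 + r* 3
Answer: c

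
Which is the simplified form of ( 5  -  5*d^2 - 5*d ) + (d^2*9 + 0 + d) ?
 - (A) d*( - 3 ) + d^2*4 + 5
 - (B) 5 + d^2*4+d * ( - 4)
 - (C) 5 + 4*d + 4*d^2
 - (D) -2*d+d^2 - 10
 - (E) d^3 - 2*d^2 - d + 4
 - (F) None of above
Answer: B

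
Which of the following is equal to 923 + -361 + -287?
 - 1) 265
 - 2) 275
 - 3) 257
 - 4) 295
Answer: 2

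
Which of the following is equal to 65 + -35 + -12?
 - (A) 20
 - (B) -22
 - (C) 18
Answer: C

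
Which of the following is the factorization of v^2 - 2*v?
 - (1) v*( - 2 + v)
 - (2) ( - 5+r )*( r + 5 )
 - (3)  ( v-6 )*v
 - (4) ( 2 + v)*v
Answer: 1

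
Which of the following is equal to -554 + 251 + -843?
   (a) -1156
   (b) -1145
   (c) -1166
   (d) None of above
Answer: d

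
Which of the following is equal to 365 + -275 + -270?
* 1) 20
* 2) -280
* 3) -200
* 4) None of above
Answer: 4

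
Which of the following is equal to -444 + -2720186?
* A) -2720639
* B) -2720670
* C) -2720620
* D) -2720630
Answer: D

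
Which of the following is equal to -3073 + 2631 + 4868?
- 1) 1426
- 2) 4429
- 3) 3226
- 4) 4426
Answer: 4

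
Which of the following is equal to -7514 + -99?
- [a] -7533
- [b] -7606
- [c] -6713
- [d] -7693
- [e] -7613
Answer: e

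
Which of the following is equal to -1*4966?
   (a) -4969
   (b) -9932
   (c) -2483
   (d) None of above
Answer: d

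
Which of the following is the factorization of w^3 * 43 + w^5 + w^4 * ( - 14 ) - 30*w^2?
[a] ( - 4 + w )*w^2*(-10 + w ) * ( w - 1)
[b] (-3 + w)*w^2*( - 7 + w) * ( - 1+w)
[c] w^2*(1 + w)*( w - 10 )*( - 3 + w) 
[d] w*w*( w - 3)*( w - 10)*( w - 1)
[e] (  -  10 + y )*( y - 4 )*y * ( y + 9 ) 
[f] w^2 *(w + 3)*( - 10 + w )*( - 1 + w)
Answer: d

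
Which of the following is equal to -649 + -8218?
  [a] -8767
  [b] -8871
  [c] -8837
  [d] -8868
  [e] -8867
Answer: e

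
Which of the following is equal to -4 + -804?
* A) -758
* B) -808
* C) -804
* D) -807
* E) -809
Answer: B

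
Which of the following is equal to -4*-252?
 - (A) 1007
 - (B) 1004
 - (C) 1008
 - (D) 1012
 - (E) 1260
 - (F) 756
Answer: C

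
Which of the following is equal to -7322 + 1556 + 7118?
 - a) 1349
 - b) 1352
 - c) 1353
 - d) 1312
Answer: b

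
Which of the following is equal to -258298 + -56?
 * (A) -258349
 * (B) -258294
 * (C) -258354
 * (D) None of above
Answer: C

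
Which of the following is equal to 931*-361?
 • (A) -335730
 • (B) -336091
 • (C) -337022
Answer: B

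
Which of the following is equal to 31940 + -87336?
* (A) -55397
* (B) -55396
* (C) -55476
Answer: B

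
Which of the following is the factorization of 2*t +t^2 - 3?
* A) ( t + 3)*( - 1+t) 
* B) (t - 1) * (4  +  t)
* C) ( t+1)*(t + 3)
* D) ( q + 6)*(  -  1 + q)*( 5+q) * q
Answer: A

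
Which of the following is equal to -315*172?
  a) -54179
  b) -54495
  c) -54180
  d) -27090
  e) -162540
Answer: c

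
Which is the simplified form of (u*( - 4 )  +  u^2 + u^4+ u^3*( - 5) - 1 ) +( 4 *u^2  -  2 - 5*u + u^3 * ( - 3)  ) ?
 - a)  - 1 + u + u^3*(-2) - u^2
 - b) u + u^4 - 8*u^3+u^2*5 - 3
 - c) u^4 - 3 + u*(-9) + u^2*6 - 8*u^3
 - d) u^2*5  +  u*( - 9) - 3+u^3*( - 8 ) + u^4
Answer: d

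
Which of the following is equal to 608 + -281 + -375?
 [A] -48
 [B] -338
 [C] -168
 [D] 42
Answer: A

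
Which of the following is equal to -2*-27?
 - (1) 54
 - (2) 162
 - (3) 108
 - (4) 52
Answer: 1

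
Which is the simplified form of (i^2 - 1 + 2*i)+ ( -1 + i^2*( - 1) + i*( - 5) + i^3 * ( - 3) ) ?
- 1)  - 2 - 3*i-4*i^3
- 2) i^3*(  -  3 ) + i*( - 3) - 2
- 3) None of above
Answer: 2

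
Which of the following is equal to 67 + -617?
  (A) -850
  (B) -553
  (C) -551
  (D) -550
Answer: D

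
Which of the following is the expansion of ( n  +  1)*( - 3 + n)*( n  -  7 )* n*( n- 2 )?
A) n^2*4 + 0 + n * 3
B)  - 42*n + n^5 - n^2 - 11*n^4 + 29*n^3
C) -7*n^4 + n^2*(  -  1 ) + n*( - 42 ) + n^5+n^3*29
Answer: B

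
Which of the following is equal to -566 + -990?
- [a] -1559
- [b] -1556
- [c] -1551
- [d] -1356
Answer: b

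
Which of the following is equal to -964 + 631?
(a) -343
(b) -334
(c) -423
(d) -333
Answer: d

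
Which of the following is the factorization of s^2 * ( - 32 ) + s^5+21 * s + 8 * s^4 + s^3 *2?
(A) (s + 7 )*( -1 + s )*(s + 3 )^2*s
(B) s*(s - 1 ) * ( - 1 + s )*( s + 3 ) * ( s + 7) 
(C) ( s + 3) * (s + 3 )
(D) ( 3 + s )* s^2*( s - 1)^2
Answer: B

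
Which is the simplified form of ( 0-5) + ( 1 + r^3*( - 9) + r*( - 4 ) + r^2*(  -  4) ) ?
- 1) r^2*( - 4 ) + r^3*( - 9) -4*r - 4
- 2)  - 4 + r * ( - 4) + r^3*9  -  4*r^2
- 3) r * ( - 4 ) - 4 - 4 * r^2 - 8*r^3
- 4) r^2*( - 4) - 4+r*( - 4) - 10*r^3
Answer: 1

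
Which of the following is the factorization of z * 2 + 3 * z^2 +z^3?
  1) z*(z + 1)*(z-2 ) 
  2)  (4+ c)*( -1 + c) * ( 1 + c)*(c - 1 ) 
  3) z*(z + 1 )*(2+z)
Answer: 3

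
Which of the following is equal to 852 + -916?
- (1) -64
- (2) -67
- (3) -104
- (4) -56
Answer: 1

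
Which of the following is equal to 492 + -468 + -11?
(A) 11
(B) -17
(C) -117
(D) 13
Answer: D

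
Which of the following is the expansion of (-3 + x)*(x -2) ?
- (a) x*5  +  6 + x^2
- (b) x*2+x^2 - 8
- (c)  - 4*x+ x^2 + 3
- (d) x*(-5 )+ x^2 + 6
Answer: d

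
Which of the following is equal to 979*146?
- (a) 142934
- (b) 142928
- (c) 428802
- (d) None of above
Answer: a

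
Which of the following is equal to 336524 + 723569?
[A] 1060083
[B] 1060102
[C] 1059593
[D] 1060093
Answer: D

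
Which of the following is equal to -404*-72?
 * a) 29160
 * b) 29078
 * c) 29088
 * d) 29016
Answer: c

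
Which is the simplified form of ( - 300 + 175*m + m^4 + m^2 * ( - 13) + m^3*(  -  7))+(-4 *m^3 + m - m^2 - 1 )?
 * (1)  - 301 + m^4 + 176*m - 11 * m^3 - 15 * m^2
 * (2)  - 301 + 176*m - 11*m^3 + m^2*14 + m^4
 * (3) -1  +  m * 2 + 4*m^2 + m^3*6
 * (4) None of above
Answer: 4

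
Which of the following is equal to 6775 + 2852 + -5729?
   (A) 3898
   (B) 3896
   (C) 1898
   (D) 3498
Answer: A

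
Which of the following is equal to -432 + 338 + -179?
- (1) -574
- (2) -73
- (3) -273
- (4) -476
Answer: 3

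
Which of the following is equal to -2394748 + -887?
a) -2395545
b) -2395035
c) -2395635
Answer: c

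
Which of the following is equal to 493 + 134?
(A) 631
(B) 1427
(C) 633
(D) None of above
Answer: D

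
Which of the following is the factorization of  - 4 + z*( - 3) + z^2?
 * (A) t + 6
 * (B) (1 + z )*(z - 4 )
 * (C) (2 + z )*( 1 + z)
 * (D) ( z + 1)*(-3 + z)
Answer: B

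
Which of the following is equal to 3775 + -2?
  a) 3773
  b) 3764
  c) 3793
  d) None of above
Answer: a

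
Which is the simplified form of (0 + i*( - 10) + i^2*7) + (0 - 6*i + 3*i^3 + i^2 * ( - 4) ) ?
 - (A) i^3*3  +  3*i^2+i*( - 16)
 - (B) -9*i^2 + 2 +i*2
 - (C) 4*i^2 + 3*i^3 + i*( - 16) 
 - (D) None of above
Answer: A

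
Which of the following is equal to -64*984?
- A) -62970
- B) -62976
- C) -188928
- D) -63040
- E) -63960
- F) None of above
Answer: B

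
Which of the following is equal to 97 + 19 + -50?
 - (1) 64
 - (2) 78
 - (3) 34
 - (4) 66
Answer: 4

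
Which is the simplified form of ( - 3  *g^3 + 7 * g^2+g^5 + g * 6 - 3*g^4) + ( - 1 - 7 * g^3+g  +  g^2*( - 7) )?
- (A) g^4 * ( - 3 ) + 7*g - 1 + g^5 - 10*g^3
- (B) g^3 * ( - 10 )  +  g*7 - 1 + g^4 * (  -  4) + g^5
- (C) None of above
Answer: A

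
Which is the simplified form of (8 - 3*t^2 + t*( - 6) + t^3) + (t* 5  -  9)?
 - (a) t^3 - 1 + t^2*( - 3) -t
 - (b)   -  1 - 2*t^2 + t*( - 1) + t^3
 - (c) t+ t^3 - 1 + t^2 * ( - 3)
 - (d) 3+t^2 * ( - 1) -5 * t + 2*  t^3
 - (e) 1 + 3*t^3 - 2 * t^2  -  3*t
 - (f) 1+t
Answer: a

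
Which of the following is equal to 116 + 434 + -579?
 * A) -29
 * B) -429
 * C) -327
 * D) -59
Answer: A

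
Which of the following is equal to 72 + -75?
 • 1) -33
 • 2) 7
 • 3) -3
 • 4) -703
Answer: 3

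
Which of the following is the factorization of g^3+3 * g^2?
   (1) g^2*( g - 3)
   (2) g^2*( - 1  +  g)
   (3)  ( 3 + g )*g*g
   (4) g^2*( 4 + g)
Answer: 3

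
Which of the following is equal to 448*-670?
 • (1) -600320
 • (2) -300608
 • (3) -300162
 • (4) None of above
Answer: 4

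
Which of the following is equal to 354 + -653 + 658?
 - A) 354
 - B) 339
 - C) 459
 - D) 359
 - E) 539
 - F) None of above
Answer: D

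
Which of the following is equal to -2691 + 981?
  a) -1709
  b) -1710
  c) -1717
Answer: b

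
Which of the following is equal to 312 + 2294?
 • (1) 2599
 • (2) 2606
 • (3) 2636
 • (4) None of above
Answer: 2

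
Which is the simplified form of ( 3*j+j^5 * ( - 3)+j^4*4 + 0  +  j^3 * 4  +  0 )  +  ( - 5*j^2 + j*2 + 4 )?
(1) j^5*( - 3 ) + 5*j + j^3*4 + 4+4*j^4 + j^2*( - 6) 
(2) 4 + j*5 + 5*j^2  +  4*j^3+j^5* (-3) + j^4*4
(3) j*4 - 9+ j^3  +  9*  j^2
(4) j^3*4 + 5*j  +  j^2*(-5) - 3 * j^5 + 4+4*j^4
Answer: 4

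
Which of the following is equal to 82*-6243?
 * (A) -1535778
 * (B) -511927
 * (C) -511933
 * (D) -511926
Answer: D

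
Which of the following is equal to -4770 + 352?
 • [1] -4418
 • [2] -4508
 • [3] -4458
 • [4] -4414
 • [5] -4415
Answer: 1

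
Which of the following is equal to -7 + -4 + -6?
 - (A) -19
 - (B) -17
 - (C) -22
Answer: B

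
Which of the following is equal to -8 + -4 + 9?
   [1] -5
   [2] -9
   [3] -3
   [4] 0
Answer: 3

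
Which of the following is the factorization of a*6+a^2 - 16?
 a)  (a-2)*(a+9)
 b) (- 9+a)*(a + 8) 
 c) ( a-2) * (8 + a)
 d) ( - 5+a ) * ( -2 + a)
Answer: c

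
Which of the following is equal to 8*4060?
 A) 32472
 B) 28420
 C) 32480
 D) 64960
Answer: C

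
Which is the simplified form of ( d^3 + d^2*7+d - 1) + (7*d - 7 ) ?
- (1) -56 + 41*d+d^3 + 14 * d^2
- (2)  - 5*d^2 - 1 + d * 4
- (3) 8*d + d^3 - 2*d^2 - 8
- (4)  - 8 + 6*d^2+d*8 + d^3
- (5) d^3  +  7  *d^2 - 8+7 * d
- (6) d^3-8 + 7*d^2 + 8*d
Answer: 6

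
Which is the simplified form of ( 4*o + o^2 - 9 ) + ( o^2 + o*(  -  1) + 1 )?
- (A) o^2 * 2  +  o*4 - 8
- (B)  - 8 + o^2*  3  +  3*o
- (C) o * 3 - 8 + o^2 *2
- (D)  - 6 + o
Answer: C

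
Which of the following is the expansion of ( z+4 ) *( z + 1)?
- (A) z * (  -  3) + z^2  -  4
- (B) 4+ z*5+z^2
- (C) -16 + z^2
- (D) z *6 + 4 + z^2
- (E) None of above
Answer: B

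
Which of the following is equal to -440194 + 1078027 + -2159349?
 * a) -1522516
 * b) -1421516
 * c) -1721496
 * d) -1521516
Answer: d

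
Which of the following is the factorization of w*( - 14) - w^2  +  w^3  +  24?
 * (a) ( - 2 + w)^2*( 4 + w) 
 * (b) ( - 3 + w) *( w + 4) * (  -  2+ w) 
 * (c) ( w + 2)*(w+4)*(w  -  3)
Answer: b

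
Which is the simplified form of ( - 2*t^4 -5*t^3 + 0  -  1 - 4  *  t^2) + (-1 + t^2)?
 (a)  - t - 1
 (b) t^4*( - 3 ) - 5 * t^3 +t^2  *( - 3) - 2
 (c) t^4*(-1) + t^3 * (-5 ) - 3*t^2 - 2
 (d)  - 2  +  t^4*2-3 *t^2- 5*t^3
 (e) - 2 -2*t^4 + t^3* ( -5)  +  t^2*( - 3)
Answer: e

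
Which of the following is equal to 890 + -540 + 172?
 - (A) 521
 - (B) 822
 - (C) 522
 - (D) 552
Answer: C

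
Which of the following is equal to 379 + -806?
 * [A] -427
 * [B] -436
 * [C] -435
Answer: A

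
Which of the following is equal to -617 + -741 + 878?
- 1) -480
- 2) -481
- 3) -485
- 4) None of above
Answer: 1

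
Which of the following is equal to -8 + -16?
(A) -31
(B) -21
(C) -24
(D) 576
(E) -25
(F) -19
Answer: C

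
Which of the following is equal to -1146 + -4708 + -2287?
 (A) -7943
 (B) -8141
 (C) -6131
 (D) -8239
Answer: B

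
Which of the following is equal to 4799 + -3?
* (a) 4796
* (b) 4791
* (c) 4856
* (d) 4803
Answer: a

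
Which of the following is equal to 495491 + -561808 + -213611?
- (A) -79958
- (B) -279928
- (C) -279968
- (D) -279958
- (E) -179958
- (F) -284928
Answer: B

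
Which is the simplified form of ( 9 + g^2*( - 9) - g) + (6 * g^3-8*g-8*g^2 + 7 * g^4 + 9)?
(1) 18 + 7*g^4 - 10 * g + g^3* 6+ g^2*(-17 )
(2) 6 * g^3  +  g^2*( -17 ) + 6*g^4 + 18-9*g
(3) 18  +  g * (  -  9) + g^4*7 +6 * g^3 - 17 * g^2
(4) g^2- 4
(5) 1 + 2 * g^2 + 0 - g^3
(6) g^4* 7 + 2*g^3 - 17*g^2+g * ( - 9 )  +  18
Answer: 3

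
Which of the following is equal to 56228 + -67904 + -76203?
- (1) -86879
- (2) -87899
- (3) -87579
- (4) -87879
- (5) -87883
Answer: 4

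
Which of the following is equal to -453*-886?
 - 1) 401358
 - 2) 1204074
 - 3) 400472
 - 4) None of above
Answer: 1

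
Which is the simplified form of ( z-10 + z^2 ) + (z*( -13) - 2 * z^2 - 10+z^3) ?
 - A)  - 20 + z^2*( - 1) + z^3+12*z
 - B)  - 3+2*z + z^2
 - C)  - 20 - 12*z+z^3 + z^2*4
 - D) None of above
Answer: D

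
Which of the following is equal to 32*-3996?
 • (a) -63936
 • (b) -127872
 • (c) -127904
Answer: b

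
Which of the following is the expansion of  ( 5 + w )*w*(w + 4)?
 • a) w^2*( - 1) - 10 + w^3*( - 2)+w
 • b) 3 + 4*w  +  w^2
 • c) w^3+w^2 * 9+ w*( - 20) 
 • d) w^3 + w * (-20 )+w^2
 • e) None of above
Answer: e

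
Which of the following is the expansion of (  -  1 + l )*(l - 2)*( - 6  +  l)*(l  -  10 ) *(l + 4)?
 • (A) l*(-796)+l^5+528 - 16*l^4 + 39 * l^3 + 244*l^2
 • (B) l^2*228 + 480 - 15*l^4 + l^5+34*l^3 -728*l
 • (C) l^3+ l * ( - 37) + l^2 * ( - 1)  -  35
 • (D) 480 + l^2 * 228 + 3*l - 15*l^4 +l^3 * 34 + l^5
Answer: B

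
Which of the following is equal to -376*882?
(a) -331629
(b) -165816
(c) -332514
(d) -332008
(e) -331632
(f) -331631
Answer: e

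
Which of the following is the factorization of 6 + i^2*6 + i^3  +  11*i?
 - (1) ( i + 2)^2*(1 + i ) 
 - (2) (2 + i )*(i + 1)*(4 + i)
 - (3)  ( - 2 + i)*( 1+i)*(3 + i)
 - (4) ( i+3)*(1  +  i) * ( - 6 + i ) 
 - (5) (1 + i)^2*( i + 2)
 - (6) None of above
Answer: 6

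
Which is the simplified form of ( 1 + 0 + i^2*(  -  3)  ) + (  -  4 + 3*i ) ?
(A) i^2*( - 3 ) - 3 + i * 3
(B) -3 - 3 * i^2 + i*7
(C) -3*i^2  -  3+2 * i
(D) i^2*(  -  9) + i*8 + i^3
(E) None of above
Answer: A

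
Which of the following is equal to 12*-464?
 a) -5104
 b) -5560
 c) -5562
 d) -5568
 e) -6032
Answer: d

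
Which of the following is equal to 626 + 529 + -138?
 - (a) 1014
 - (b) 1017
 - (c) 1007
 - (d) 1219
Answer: b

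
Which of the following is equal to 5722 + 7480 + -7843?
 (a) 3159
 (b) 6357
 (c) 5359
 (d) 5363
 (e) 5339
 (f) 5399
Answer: c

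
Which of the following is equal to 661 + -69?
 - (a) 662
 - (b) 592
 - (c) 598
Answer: b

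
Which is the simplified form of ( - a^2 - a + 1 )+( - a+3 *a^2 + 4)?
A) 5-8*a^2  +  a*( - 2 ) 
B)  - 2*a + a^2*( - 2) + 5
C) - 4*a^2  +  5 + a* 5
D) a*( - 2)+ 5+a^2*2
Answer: D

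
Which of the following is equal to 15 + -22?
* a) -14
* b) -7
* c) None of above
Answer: b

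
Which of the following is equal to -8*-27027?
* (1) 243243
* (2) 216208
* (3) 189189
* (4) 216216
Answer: 4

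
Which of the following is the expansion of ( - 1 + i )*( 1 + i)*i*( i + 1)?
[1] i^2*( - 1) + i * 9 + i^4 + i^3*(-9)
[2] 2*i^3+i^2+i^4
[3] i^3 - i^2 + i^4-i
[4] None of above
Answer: 3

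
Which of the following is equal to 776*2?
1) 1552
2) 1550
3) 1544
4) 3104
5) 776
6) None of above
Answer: 1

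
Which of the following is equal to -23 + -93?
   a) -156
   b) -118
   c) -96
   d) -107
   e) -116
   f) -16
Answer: e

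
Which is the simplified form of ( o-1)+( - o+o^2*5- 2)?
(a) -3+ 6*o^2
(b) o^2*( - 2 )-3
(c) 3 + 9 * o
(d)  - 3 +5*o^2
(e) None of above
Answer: d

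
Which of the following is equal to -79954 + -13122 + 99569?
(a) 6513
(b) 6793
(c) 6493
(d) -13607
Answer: c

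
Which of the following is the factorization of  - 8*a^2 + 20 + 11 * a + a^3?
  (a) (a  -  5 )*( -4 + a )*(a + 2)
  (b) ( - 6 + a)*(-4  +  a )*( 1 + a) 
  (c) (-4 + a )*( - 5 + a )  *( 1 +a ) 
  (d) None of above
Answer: c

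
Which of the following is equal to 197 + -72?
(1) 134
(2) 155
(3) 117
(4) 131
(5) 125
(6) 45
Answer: 5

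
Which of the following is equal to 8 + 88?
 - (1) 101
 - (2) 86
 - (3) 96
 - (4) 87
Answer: 3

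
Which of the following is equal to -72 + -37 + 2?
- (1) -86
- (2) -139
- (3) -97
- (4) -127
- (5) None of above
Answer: 5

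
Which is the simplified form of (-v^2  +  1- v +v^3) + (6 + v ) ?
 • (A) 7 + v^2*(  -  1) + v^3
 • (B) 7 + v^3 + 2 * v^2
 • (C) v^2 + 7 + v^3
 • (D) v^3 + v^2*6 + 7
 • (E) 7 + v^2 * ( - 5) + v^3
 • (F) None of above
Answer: A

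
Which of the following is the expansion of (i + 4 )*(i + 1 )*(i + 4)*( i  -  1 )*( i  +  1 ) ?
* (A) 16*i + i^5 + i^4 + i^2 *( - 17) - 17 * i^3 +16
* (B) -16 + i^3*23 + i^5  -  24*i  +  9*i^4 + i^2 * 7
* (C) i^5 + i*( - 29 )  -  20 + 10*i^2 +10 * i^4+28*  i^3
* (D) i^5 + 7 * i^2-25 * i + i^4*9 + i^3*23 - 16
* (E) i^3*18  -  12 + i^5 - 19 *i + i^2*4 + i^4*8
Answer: B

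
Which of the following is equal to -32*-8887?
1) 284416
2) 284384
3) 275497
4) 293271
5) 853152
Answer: 2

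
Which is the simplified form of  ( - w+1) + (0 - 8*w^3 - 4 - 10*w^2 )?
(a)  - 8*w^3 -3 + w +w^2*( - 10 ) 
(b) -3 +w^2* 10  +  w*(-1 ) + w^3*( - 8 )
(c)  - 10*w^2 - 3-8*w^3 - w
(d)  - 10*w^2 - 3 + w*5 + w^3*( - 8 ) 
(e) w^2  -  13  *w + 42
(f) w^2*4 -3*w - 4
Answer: c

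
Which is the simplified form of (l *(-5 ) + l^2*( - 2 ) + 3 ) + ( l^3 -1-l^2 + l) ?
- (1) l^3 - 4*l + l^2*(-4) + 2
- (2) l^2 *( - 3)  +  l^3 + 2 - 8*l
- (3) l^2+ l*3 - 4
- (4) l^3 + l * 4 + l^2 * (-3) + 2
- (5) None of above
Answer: 5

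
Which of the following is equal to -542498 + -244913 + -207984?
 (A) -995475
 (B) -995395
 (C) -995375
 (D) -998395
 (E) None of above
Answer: B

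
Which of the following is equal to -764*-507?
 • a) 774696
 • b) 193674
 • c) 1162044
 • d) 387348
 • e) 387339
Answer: d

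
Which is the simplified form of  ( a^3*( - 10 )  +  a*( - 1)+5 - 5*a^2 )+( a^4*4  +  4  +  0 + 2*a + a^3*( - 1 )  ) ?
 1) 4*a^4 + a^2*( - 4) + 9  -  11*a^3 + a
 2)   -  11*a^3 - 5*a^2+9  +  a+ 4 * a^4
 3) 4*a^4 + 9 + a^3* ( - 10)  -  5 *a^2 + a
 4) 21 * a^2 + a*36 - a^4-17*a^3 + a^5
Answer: 2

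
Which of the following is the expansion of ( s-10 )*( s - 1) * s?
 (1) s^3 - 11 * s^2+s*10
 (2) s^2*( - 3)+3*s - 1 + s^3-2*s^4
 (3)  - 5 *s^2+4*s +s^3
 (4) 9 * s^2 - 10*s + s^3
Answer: 1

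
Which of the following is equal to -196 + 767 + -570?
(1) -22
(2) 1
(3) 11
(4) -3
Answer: 2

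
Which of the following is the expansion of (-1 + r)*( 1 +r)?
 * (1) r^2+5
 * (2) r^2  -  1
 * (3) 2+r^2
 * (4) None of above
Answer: 2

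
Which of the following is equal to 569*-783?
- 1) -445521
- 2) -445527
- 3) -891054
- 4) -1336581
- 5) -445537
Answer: 2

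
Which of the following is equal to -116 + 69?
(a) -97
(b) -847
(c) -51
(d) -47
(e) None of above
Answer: d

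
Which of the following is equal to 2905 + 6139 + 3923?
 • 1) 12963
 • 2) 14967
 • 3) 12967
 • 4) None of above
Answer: 3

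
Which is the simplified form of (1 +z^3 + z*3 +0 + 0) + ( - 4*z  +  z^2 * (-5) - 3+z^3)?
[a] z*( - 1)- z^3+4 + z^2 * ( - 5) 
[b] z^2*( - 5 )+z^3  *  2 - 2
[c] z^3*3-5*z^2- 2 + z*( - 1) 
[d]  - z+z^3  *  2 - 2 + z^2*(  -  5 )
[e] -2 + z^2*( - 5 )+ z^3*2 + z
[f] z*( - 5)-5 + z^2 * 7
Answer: d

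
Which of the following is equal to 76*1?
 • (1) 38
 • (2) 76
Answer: 2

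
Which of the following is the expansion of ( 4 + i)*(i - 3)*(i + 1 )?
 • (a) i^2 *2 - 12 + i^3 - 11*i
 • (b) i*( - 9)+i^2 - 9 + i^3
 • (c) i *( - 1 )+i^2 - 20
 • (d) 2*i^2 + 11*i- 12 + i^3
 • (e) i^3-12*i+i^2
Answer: a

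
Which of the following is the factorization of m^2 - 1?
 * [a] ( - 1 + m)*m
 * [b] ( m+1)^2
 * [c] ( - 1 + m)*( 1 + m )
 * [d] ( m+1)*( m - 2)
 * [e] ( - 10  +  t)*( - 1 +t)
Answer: c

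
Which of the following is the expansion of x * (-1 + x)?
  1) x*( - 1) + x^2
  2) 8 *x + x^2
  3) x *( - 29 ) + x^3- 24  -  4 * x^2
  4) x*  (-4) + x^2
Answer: 1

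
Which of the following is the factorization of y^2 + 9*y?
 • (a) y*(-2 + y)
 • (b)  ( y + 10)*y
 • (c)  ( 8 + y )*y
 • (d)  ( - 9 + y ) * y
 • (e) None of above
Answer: e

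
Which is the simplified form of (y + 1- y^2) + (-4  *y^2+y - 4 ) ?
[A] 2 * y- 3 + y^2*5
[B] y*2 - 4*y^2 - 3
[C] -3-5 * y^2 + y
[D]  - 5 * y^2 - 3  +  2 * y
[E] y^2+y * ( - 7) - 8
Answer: D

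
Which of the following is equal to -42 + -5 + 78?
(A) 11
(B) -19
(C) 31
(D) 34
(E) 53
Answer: C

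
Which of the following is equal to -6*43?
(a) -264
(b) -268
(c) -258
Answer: c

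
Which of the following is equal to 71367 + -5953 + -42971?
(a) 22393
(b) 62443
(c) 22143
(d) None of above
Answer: d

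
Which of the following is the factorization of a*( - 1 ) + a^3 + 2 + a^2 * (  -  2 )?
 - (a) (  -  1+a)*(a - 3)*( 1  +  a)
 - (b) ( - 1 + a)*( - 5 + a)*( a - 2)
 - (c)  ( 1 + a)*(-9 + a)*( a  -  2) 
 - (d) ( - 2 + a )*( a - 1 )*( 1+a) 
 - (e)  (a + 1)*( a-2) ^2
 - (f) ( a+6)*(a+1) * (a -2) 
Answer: d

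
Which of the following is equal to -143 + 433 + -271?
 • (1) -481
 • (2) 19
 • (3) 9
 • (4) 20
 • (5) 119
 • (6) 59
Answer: 2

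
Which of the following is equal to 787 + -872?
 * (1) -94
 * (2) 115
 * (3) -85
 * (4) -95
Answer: 3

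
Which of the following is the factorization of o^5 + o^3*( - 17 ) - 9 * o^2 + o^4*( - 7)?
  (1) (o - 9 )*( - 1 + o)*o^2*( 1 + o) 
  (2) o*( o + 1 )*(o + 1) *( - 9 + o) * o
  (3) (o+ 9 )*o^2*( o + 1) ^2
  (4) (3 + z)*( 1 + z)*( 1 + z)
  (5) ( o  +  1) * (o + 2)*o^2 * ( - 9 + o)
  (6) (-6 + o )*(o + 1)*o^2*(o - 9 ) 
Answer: 2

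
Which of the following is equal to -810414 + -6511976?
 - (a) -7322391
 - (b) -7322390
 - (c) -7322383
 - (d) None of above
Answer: b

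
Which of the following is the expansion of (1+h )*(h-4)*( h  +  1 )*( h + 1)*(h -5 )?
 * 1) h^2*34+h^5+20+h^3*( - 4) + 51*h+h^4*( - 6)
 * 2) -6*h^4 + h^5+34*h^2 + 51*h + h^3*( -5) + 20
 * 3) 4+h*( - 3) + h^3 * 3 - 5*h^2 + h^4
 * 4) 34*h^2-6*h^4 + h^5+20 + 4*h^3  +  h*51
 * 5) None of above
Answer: 1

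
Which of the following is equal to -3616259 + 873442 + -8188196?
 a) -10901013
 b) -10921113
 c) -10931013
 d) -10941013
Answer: c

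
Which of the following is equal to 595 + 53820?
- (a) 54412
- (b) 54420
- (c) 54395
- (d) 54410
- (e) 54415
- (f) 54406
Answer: e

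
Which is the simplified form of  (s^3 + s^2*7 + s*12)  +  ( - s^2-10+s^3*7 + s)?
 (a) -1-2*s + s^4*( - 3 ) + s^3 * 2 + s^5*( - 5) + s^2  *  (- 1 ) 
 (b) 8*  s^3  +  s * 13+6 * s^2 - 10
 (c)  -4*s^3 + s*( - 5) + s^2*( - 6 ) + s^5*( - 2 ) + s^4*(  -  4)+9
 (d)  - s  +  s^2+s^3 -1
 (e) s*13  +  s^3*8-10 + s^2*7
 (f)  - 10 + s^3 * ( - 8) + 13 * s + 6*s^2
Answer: b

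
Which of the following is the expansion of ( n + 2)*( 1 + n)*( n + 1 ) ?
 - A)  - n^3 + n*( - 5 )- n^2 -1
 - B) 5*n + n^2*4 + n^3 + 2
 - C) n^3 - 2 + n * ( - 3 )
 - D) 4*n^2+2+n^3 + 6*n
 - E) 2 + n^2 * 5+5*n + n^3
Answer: B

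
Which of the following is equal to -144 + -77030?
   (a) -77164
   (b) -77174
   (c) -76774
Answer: b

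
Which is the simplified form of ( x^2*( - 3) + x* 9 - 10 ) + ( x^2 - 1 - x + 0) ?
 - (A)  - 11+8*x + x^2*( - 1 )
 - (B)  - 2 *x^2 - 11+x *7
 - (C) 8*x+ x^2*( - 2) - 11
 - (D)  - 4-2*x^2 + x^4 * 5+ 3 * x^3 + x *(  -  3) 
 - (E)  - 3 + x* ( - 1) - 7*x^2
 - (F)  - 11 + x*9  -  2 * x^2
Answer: C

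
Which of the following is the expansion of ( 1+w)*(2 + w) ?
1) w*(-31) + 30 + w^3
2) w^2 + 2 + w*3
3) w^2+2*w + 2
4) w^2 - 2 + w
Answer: 2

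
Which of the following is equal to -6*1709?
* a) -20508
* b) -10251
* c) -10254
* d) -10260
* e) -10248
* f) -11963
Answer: c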